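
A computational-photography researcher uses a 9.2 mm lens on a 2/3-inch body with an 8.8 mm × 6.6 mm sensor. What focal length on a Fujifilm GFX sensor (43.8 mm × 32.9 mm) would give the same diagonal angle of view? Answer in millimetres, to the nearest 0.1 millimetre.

Sensor diagonal = √(8.8² + 6.6²) = √121.0000 ≈ 11.0000 mm.
Sensor diagonal = √(43.8² + 32.9²) = √3000.8500 ≈ 54.7800 mm.
Equal angle of view means equal diagonal/f ratio, so f₂ = f₁ · (diagonal₂/diagonal₁) = 9.2 × 54.7800/11.0000.
f₂ = 9.2 × 4.98000 ≈ 45.816 mm.

45.8 mm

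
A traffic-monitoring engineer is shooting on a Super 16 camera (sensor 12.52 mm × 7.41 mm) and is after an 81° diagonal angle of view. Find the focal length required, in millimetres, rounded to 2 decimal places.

8.52 mm

Sensor diagonal = √(12.52² + 7.41²) = √211.6585 ≈ 14.5485 mm.
From α = 2·arctan(d/2f) we get f = d / (2·tan(α/2)).
With d = 14.5485 mm and α/2 = 40.5°, tan(α/2) ≈ 0.85408, so f ≈ 14.5485 / 1.70816 ≈ 8.5170 mm.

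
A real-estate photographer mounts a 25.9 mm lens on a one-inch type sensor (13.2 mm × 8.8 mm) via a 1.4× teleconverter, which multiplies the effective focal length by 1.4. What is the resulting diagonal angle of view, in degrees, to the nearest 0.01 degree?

24.68°

Effective focal length f = 25.9 × 1.4 = 36.26 mm.
Sensor diagonal = √(13.2² + 8.8²) = √251.6800 ≈ 15.8644 mm.
α = 2·arctan(15.864 / (2 × 36.26)) = 2·arctan(0.21876) ≈ 24.6792°.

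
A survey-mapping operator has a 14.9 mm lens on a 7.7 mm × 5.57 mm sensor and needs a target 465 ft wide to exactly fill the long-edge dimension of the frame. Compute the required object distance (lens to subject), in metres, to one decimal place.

W: 465 ft × 304.8 mm/ft = 141732.00 mm.
Magnification m = w/W = dᵢ/dₒ; combined with 1/f = 1/dₒ + 1/dᵢ this gives dₒ = f·(1 + W/w).
dₒ = 14.9 mm × (1 + 141732/7.7) = 14.9 × 18407.7527 ≈ 274275.515 mm = 274.276 m.

274.3 m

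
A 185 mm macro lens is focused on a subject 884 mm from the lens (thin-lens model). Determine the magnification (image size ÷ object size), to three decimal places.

Thin lens: 1/f = 1/dₒ + 1/dᵢ → 1/dᵢ = 1/185 − 1/884 = 0.0042742 mm⁻¹, so dᵢ ≈ 233.9628 mm.
Magnification m = dᵢ/dₒ = 233.9628/884 ≈ 0.26466.

0.265×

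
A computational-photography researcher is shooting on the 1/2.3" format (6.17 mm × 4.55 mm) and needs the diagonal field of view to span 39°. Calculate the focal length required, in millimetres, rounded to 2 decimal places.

10.82 mm

Sensor diagonal = √(6.17² + 4.55²) = √58.7714 ≈ 7.6663 mm.
From α = 2·arctan(d/2f) we get f = d / (2·tan(α/2)).
With d = 7.6663 mm and α/2 = 19.5°, tan(α/2) ≈ 0.35412, so f ≈ 7.6663 / 0.70824 ≈ 10.8244 mm.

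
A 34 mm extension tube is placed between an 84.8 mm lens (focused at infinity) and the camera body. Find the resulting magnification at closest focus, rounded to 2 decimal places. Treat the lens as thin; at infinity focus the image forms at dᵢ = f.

0.40×

The tube moves the image plane from f to f + e, so dᵢ = 84.8 + 34 = 118.8 mm. Focus is achieved when 1/f = 1/dₒ + 1/dᵢ, giving dₒ = 1/(1/f − 1/(f+e)).
Magnification m = dᵢ/dₒ = (f+e)·(1/f − 1/(f+e)) = e/f = 34/84.8 ≈ 0.4009.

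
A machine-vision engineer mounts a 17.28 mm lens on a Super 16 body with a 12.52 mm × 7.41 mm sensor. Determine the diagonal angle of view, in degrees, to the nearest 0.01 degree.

Sensor diagonal = √(12.52² + 7.41²) = √211.6585 ≈ 14.5485 mm.
Angle of view α = 2·arctan(d/2f) with d = 14.5485 mm and f = 17.28 mm.
d/2f = 0.42096; arctan(0.42096) ≈ 22.8293°, so α ≈ 45.6586°.

45.66°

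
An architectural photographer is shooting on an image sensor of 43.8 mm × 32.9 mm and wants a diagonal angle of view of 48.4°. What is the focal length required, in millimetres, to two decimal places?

60.95 mm

Sensor diagonal = √(43.8² + 32.9²) = √3000.8500 ≈ 54.7800 mm.
From α = 2·arctan(d/2f) we get f = d / (2·tan(α/2)).
With d = 54.7800 mm and α/2 = 24.2°, tan(α/2) ≈ 0.44942, so f ≈ 54.7800 / 0.89884 ≈ 60.9455 mm.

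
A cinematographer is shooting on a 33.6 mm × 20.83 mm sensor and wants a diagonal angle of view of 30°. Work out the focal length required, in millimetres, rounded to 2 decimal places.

Sensor diagonal = √(33.6² + 20.83²) = √1562.8489 ≈ 39.5329 mm.
From α = 2·arctan(d/2f) we get f = d / (2·tan(α/2)).
With d = 39.5329 mm and α/2 = 15°, tan(α/2) ≈ 0.26795, so f ≈ 39.5329 / 0.53590 ≈ 73.7694 mm.

73.77 mm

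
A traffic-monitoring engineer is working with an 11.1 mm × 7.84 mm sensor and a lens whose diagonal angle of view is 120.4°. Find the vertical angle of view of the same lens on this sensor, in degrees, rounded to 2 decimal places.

90.42°

Sensor diagonal = √(11.1² + 7.84²) = √184.6756 ≈ 13.5895 mm.
From the diagonal AOV: f = 13.5895 / (2·tan(60.2°)) = 13.5895 / 3.49220 ≈ 3.8914 mm.
Vertical AOV = 2·arctan(7.84 / (2 × 3.8914)) = 2·arctan(1.00735) ≈ 90.4195°.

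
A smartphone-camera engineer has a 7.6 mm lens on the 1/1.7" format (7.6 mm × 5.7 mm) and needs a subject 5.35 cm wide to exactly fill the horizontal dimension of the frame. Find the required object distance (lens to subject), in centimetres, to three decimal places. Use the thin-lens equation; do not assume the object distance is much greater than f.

W: 5.35 cm = 53.5 mm.
Magnification m = w/W = dᵢ/dₒ; combined with 1/f = 1/dₒ + 1/dᵢ this gives dₒ = f·(1 + W/w).
dₒ = 7.6 mm × (1 + 53.5/7.6) = 7.6 × 8.0395 ≈ 61.100 mm = 6.11 cm.

6.110 cm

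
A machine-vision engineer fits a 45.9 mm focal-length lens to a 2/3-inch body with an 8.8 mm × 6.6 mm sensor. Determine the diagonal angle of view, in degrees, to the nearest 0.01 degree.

Sensor diagonal = √(8.8² + 6.6²) = √121.0000 ≈ 11.0000 mm.
Angle of view α = 2·arctan(d/2f) with d = 11.0000 mm and f = 45.9 mm.
d/2f = 0.11983; arctan(0.11983) ≈ 6.8329°, so α ≈ 13.6659°.

13.67°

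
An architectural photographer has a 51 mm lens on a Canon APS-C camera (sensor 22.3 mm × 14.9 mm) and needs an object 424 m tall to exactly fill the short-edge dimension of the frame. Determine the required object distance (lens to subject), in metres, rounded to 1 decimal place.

1451.3 m

W: 424 m = 424000 mm.
Magnification m = h/W = dᵢ/dₒ; combined with 1/f = 1/dₒ + 1/dᵢ this gives dₒ = f·(1 + W/h).
dₒ = 51 mm × (1 + 424000/14.9) = 51 × 28457.3758 ≈ 1451326.168 mm = 1451.33 m.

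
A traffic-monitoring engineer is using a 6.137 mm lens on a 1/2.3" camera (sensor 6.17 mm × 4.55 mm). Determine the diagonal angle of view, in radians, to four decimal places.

1.1166 rad

Sensor diagonal = √(6.17² + 4.55²) = √58.7714 ≈ 7.6663 mm.
Angle of view α = 2·arctan(d/2f) with d = 7.6663 mm and f = 6.137 mm.
d/2f = 0.62459; arctan(0.62459) ≈ 0.5583 rad, so α ≈ 1.1166 rad.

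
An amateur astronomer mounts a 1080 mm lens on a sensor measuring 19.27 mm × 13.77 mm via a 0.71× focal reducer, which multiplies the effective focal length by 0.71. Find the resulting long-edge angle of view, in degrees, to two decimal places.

1.44°

Effective focal length f = 1080 × 0.71 = 766.8 mm.
α = 2·arctan(19.27 / (2 × 766.8)) = 2·arctan(0.01257) ≈ 1.4398°.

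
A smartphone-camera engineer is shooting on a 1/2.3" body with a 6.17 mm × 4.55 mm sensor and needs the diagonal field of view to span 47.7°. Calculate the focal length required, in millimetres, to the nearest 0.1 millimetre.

Sensor diagonal = √(6.17² + 4.55²) = √58.7714 ≈ 7.6663 mm.
From α = 2·arctan(d/2f) we get f = d / (2·tan(α/2)).
With d = 7.6663 mm and α/2 = 23.85°, tan(α/2) ≈ 0.44210, so f ≈ 7.6663 / 0.88419 ≈ 8.6704 mm.

8.7 mm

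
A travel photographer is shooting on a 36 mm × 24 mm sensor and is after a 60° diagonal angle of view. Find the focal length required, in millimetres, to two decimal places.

Sensor diagonal = √(36² + 24²) = √1872.0000 ≈ 43.2666 mm.
From α = 2·arctan(d/2f) we get f = d / (2·tan(α/2)).
With d = 43.2666 mm and α/2 = 30°, tan(α/2) ≈ 0.57735, so f ≈ 43.2666 / 1.15470 ≈ 37.4700 mm.

37.47 mm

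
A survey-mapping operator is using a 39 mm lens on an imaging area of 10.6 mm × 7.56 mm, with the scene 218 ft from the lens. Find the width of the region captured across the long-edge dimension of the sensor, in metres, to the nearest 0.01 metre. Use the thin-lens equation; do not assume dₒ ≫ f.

dₒ: 218 ft × 304.8 mm/ft = 66446.40 mm.
Similar triangles through the lens centre give W/dₒ = w/dᵢ; with 1/f = 1/dₒ + 1/dᵢ this gives W = w·(dₒ − f)/f.
W = 10.6 mm × (66446.4 − 39) / 39 = 10.6 × 1702.7538 ≈ 18049.190 mm = 18.0492 m.

18.05 m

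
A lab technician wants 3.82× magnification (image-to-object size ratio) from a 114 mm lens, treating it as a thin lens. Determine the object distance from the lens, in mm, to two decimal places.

143.84 mm

With m = dᵢ/dₒ and 1/f = 1/dₒ + 1/dᵢ, substituting dᵢ = m·dₒ gives 1/f = (1 + 1/m)/dₒ, hence dₒ = f·(1 + 1/m).
dₒ = 114 × (1 + 1/3.82) = 114 × 1.26178 ≈ 143.843 mm.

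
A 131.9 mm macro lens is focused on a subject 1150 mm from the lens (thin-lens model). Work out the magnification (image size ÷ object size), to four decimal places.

Thin lens: 1/f = 1/dₒ + 1/dᵢ → 1/dᵢ = 1/131.9 − 1/1150 = 0.0067119 mm⁻¹, so dᵢ ≈ 148.9883 mm.
Magnification m = dᵢ/dₒ = 148.9883/1150 ≈ 0.12956.

0.1296×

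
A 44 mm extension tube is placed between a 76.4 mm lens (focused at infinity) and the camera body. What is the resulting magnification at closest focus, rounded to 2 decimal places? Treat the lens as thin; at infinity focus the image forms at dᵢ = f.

0.58×

The tube moves the image plane from f to f + e, so dᵢ = 76.4 + 44 = 120.4 mm. Focus is achieved when 1/f = 1/dₒ + 1/dᵢ, giving dₒ = 1/(1/f − 1/(f+e)).
Magnification m = dᵢ/dₒ = (f+e)·(1/f − 1/(f+e)) = e/f = 44/76.4 ≈ 0.5759.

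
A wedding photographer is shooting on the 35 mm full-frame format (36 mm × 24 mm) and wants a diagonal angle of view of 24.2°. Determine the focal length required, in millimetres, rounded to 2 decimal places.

Sensor diagonal = √(36² + 24²) = √1872.0000 ≈ 43.2666 mm.
From α = 2·arctan(d/2f) we get f = d / (2·tan(α/2)).
With d = 43.2666 mm and α/2 = 12.1°, tan(α/2) ≈ 0.21438, so f ≈ 43.2666 / 0.42876 ≈ 100.9104 mm.

100.91 mm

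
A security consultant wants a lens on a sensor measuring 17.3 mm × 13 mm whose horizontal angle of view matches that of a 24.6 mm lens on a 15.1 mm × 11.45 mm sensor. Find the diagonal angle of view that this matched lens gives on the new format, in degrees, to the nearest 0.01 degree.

Equal horizontal AOV ⇒ f₂ = f₁ · 17.3/15.1 = 24.6 × 1.14570 ≈ 28.1841 mm.
Sensor diagonal = √(17.3² + 13²) = √468.2900 ≈ 21.6400 mm.
Diagonal AOV on the new format = 2·arctan(21.6400 / (2 × 28.1841)) = 2·arctan(0.38390) ≈ 42.0040°.

42.00°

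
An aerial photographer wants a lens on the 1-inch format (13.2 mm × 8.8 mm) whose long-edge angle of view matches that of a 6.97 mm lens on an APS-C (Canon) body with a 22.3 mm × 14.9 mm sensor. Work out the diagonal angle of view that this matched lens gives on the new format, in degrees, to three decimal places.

125.040°

Equal long-edge AOV ⇒ f₂ = f₁ · 13.2/22.3 = 6.97 × 0.59193 ≈ 4.1257 mm.
Sensor diagonal = √(13.2² + 8.8²) = √251.6800 ≈ 15.8644 mm.
Diagonal AOV on the new format = 2·arctan(15.8644 / (2 × 4.1257)) = 2·arctan(1.92262) ≈ 125.0399°.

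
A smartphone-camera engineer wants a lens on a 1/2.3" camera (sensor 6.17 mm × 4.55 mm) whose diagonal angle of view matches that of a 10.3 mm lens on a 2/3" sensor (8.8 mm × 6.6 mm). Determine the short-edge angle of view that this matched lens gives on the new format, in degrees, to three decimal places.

Sensor diagonal = √(8.8² + 6.6²) = √121.0000 ≈ 11.0000 mm.
Sensor diagonal = √(6.17² + 4.55²) = √58.7714 ≈ 7.6663 mm.
Equal diagonal AOV ⇒ f₂ = f₁ · 7.6663/11.0000 = 10.3 × 0.69693 ≈ 7.1784 mm.
Short-edge AOV on the new format = 2·arctan(4.55 / (2 × 7.1784)) = 2·arctan(0.31692) ≈ 35.1692°.

35.169°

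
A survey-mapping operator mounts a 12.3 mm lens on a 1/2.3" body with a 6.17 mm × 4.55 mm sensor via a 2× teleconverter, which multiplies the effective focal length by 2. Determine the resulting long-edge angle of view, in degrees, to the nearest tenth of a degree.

14.3°

Effective focal length f = 12.3 × 2 = 24.6 mm.
α = 2·arctan(6.17 / (2 × 24.6)) = 2·arctan(0.12541) ≈ 14.2959°.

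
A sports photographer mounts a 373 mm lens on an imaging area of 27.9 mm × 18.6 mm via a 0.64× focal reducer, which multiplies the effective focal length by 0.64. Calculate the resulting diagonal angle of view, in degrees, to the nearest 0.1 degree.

8.0°

Effective focal length f = 373 × 0.64 = 238.72 mm.
Sensor diagonal = √(27.9² + 18.6²) = √1124.3700 ≈ 33.5316 mm.
α = 2·arctan(33.532 / (2 × 238.72)) = 2·arctan(0.07023) ≈ 8.0348°.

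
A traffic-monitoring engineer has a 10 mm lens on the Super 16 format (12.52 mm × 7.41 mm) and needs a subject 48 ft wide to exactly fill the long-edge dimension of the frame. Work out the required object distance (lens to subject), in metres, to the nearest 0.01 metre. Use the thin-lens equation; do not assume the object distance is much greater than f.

11.70 m

W: 48 ft × 304.8 mm/ft = 14630.40 mm.
Magnification m = w/W = dᵢ/dₒ; combined with 1/f = 1/dₒ + 1/dᵢ this gives dₒ = f·(1 + W/w).
dₒ = 10 mm × (1 + 14630.4/12.52) = 10 × 1169.5623 ≈ 11695.623 mm = 11.6956 m.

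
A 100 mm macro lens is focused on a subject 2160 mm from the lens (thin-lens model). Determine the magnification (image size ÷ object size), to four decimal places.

0.0485×

Thin lens: 1/f = 1/dₒ + 1/dᵢ → 1/dᵢ = 1/100 − 1/2160 = 0.0095370 mm⁻¹, so dᵢ ≈ 104.8544 mm.
Magnification m = dᵢ/dₒ = 104.8544/2160 ≈ 0.04854.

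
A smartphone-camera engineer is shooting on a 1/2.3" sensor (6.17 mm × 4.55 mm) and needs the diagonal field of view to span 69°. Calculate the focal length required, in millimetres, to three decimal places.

Sensor diagonal = √(6.17² + 4.55²) = √58.7714 ≈ 7.6663 mm.
From α = 2·arctan(d/2f) we get f = d / (2·tan(α/2)).
With d = 7.6663 mm and α/2 = 34.5°, tan(α/2) ≈ 0.68728, so f ≈ 7.6663 / 1.37456 ≈ 5.5772 mm.

5.577 mm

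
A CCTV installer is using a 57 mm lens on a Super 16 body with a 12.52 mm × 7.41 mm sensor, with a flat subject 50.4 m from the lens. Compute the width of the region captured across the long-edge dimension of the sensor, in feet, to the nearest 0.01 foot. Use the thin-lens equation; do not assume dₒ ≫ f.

dₒ: 50.4 m = 50400 mm.
Similar triangles through the lens centre give W/dₒ = w/dᵢ; with 1/f = 1/dₒ + 1/dᵢ this gives W = w·(dₒ − f)/f.
W = 12.52 mm × (50400 − 57) / 57 = 12.52 × 883.2105 ≈ 11057.796 mm = 11057.796/304.8 ft = 36.2789 ft.

36.28 ft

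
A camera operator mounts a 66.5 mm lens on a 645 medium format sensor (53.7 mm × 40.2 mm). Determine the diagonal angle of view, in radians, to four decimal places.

0.9343 rad

Sensor diagonal = √(53.7² + 40.2²) = √4499.7300 ≈ 67.0800 mm.
Angle of view α = 2·arctan(d/2f) with d = 67.0800 mm and f = 66.5 mm.
d/2f = 0.50436; arctan(0.50436) ≈ 0.4671 rad, so α ≈ 0.9343 rad.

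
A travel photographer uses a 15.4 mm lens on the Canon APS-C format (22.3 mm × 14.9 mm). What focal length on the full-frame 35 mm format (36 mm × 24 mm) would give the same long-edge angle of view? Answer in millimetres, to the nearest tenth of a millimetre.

Equal angle of view means equal width/f ratio, so f₂ = f₁ · (width₂/width₁) = 15.4 × 36/22.3.
f₂ = 15.4 × 1.61435 ≈ 24.861 mm.

24.9 mm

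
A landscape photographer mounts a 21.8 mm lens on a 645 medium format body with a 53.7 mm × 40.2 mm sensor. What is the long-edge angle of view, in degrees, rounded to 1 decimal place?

101.9°

Angle of view α = 2·arctan(w/2f) with w = 53.7 mm and f = 21.8 mm.
w/2f = 1.23165; arctan(1.23165) ≈ 50.9262°, so α ≈ 101.8525°.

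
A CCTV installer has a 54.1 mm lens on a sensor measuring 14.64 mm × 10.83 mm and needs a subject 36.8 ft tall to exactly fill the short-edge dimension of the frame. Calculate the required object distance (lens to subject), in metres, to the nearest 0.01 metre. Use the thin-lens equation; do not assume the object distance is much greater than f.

56.09 m

W: 36.8 ft × 304.8 mm/ft = 11216.64 mm.
Magnification m = h/W = dᵢ/dₒ; combined with 1/f = 1/dₒ + 1/dᵢ this gives dₒ = f·(1 + W/h).
dₒ = 54.1 mm × (1 + 11216.6/10.83) = 54.1 × 1036.7008 ≈ 56085.513 mm = 56.0855 m.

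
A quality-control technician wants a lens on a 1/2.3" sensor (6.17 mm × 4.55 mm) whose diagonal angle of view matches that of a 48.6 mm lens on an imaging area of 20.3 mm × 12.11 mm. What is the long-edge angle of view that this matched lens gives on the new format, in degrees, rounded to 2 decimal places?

Sensor diagonal = √(20.3² + 12.11²) = √558.7421 ≈ 23.6377 mm.
Sensor diagonal = √(6.17² + 4.55²) = √58.7714 ≈ 7.6663 mm.
Equal diagonal AOV ⇒ f₂ = f₁ · 7.6663/23.6377 = 48.6 × 0.32432 ≈ 15.7621 mm.
Long-edge AOV on the new format = 2·arctan(6.17 / (2 × 15.7621)) = 2·arctan(0.19572) ≈ 22.1482°.

22.15°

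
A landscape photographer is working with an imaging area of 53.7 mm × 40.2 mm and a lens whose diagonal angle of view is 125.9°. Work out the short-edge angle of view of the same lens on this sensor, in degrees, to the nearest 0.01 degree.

Sensor diagonal = √(53.7² + 40.2²) = √4499.7300 ≈ 67.0800 mm.
From the diagonal AOV: f = 67.0800 / (2·tan(62.95°)) = 67.0800 / 3.91677 ≈ 17.1264 mm.
Short-edge AOV = 2·arctan(40.2 / (2 × 17.1264)) = 2·arctan(1.17363) ≈ 99.1341°.

99.13°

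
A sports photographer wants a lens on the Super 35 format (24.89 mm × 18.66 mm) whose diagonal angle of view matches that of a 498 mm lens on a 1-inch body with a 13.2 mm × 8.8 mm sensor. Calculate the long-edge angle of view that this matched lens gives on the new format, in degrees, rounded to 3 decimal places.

Sensor diagonal = √(13.2² + 8.8²) = √251.6800 ≈ 15.8644 mm.
Sensor diagonal = √(24.89² + 18.66²) = √967.7077 ≈ 31.1080 mm.
Equal diagonal AOV ⇒ f₂ = f₁ · 31.1080/15.8644 = 498 × 1.96087 ≈ 976.5109 mm.
Long-edge AOV on the new format = 2·arctan(24.89 / (2 × 976.5109)) = 2·arctan(0.01274) ≈ 1.4603°.

1.460°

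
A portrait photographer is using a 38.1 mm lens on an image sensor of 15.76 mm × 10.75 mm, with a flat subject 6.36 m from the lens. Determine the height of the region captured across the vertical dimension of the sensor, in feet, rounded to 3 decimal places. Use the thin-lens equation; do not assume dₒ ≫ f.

5.852 ft

dₒ: 6.36 m = 6360 mm.
Similar triangles through the lens centre give W/dₒ = h/dᵢ; with 1/f = 1/dₒ + 1/dᵢ this gives W = h·(dₒ − f)/f.
W = 10.75 mm × (6360 − 38.1) / 38.1 = 10.75 × 165.9291 ≈ 1783.738 mm = 1783.738/304.8 ft = 5.85216 ft.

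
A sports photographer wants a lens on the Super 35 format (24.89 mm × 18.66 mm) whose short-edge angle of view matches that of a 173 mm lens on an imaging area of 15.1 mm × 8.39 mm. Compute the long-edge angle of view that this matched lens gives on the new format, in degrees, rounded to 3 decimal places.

Equal short-edge AOV ⇒ f₂ = f₁ · 18.66/8.39 = 173 × 2.22408 ≈ 384.7652 mm.
Long-edge AOV on the new format = 2·arctan(24.89 / (2 × 384.7652)) = 2·arctan(0.03234) ≈ 3.7051°.

3.705°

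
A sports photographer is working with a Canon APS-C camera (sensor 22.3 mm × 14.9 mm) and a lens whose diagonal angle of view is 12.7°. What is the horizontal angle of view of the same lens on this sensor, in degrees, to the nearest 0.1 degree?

Sensor diagonal = √(22.3² + 14.9²) = √719.3000 ≈ 26.8198 mm.
From the diagonal AOV: f = 26.8198 / (2·tan(6.35°)) = 26.8198 / 0.22257 ≈ 120.5010 mm.
Horizontal AOV = 2·arctan(22.3 / (2 × 120.5010)) = 2·arctan(0.09253) ≈ 10.5731°.

10.6°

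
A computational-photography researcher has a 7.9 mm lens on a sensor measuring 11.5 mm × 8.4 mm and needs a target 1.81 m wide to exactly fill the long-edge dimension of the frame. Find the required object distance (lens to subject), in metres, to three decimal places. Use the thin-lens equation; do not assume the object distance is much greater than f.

1.251 m

W: 1.81 m = 1810 mm.
Magnification m = w/W = dᵢ/dₒ; combined with 1/f = 1/dₒ + 1/dᵢ this gives dₒ = f·(1 + W/w).
dₒ = 7.9 mm × (1 + 1810/11.5) = 7.9 × 158.3913 ≈ 1251.291 mm = 1.25129 m.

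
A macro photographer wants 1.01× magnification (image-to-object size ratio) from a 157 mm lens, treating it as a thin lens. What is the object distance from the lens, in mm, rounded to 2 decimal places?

312.45 mm

With m = dᵢ/dₒ and 1/f = 1/dₒ + 1/dᵢ, substituting dᵢ = m·dₒ gives 1/f = (1 + 1/m)/dₒ, hence dₒ = f·(1 + 1/m).
dₒ = 157 × (1 + 1/1.01) = 157 × 1.99010 ≈ 312.446 mm.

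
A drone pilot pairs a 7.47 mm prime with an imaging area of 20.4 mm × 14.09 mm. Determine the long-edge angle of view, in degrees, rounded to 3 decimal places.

Angle of view α = 2·arctan(w/2f) with w = 20.4 mm and f = 7.47 mm.
w/2f = 1.36546; arctan(1.36546) ≈ 53.7827°, so α ≈ 107.5654°.

107.565°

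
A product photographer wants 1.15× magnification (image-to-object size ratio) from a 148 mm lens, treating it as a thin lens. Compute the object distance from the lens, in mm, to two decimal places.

276.70 mm

With m = dᵢ/dₒ and 1/f = 1/dₒ + 1/dᵢ, substituting dᵢ = m·dₒ gives 1/f = (1 + 1/m)/dₒ, hence dₒ = f·(1 + 1/m).
dₒ = 148 × (1 + 1/1.15) = 148 × 1.86957 ≈ 276.696 mm.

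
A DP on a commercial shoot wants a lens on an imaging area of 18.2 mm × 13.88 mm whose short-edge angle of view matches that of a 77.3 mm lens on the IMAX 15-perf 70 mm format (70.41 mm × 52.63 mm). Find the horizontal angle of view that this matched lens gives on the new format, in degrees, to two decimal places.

48.11°

Equal short-edge AOV ⇒ f₂ = f₁ · 13.88/52.63 = 77.3 × 0.26373 ≈ 20.3862 mm.
Horizontal AOV on the new format = 2·arctan(18.2 / (2 × 20.3862)) = 2·arctan(0.44638) ≈ 48.1102°.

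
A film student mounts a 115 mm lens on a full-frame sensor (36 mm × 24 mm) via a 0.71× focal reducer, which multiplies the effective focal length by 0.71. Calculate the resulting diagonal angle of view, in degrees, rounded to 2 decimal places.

Effective focal length f = 115 × 0.71 = 81.65 mm.
Sensor diagonal = √(36² + 24²) = √1872.0000 ≈ 43.2666 mm.
α = 2·arctan(43.267 / (2 × 81.65)) = 2·arctan(0.26495) ≈ 29.6793°.

29.68°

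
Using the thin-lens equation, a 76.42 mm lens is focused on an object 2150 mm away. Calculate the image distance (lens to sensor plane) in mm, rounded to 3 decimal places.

79.236 mm

1/dᵢ = 1/f − 1/dₒ = 1/76.42 − 1/2150 = 0.0126205 mm⁻¹.
dᵢ = 1/0.0126205 ≈ 79.2364 mm.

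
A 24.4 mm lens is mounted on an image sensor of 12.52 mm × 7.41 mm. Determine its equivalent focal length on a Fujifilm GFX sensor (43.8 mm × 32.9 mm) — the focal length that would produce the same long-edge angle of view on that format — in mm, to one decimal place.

85.4 mm

Equal angle of view means equal width/f ratio, so f₂ = f₁ · (width₂/width₁) = 24.4 × 43.8/12.52.
f₂ = 24.4 × 3.49840 ≈ 85.361 mm.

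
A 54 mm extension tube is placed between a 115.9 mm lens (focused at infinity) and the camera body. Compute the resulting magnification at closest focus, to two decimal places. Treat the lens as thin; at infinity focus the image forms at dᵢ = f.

The tube moves the image plane from f to f + e, so dᵢ = 115.9 + 54 = 169.9 mm. Focus is achieved when 1/f = 1/dₒ + 1/dᵢ, giving dₒ = 1/(1/f − 1/(f+e)).
Magnification m = dᵢ/dₒ = (f+e)·(1/f − 1/(f+e)) = e/f = 54/115.9 ≈ 0.4659.

0.47×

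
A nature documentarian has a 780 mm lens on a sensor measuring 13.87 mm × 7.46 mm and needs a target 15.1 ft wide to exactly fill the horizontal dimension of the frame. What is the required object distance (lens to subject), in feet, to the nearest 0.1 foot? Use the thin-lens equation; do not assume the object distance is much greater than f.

851.7 ft

W: 15.1 ft × 304.8 mm/ft = 4602.48 mm.
Magnification m = w/W = dᵢ/dₒ; combined with 1/f = 1/dₒ + 1/dᵢ this gives dₒ = f·(1 + W/w).
dₒ = 780 mm × (1 + 4602.48/13.87) = 780 × 332.8298 ≈ 259607.274 mm = 259607.274/304.8 ft = 851.73 ft.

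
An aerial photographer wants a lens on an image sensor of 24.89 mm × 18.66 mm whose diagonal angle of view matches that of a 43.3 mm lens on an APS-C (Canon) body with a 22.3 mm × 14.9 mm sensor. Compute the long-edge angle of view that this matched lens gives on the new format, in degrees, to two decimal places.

Sensor diagonal = √(22.3² + 14.9²) = √719.3000 ≈ 26.8198 mm.
Sensor diagonal = √(24.89² + 18.66²) = √967.7077 ≈ 31.1080 mm.
Equal diagonal AOV ⇒ f₂ = f₁ · 31.1080/26.8198 = 43.3 × 1.15989 ≈ 50.2233 mm.
Long-edge AOV on the new format = 2·arctan(24.89 / (2 × 50.2233)) = 2·arctan(0.24779) ≈ 27.8344°.

27.83°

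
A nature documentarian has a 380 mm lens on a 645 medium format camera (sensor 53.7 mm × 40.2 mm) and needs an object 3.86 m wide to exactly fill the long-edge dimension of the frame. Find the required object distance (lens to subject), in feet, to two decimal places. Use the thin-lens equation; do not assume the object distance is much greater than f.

90.86 ft

W: 3.86 m = 3860 mm.
Magnification m = w/W = dᵢ/dₒ; combined with 1/f = 1/dₒ + 1/dᵢ this gives dₒ = f·(1 + W/w).
dₒ = 380 mm × (1 + 3860/53.7) = 380 × 72.8808 ≈ 27694.711 mm = 27694.711/304.8 ft = 90.8619 ft.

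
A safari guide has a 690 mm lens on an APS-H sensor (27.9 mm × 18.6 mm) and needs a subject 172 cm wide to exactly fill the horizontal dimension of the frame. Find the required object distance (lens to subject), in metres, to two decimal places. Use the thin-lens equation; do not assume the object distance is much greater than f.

43.23 m

W: 172 cm = 1720 mm.
Magnification m = w/W = dᵢ/dₒ; combined with 1/f = 1/dₒ + 1/dᵢ this gives dₒ = f·(1 + W/w).
dₒ = 690 mm × (1 + 1720/27.9) = 690 × 62.6487 ≈ 43227.634 mm = 43.2276 m.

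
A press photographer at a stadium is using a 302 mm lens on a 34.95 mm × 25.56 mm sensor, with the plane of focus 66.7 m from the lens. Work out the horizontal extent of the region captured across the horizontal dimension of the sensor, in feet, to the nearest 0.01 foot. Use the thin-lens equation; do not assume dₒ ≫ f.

dₒ: 66.7 m = 66700 mm.
Similar triangles through the lens centre give W/dₒ = w/dᵢ; with 1/f = 1/dₒ + 1/dᵢ this gives W = w·(dₒ − f)/f.
W = 34.95 mm × (66700 − 302) / 302 = 34.95 × 219.8609 ≈ 7684.139 mm = 7684.139/304.8 ft = 25.2104 ft.

25.21 ft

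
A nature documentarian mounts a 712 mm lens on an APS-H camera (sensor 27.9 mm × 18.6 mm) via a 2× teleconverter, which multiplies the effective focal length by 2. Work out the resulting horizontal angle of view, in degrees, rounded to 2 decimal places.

Effective focal length f = 712 × 2 = 1424 mm.
α = 2·arctan(27.9 / (2 × 1424)) = 2·arctan(0.00980) ≈ 1.1225°.

1.12°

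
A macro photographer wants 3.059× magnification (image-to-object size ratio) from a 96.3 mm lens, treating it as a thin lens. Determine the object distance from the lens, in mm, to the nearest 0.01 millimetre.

127.78 mm

With m = dᵢ/dₒ and 1/f = 1/dₒ + 1/dᵢ, substituting dᵢ = m·dₒ gives 1/f = (1 + 1/m)/dₒ, hence dₒ = f·(1 + 1/m).
dₒ = 96.3 × (1 + 1/3.059) = 96.3 × 1.32690 ≈ 127.781 mm.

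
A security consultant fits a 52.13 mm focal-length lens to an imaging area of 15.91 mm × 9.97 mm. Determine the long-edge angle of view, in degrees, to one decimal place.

Angle of view α = 2·arctan(w/2f) with w = 15.91 mm and f = 52.13 mm.
w/2f = 0.15260; arctan(0.15260) ≈ 8.6764°, so α ≈ 17.3527°.

17.4°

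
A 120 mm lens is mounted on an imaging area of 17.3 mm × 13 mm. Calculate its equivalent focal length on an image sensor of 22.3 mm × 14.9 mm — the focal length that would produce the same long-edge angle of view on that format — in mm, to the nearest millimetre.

155 mm

Equal angle of view means equal width/f ratio, so f₂ = f₁ · (width₂/width₁) = 120 × 22.3/17.3.
f₂ = 120 × 1.28902 ≈ 154.682 mm.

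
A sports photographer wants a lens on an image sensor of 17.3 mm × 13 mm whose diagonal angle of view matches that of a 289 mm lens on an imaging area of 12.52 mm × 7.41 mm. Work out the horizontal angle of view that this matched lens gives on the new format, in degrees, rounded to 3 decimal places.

2.306°

Sensor diagonal = √(12.52² + 7.41²) = √211.6585 ≈ 14.5485 mm.
Sensor diagonal = √(17.3² + 13²) = √468.2900 ≈ 21.6400 mm.
Equal diagonal AOV ⇒ f₂ = f₁ · 21.6400/14.5485 = 289 × 1.48744 ≈ 429.8703 mm.
Horizontal AOV on the new format = 2·arctan(17.3 / (2 × 429.8703)) = 2·arctan(0.02012) ≈ 2.3055°.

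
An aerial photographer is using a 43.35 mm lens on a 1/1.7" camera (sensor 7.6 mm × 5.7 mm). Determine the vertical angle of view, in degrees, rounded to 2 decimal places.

Angle of view α = 2·arctan(h/2f) with h = 5.7 mm and f = 43.35 mm.
h/2f = 0.06574; arctan(0.06574) ≈ 3.7614°, so α ≈ 7.5229°.

7.52°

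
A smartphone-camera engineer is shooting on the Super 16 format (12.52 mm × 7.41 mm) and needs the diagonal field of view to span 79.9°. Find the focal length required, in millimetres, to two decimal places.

Sensor diagonal = √(12.52² + 7.41²) = √211.6585 ≈ 14.5485 mm.
From α = 2·arctan(d/2f) we get f = d / (2·tan(α/2)).
With d = 14.5485 mm and α/2 = 39.95°, tan(α/2) ≈ 0.83761, so f ≈ 14.5485 / 1.67523 ≈ 8.6845 mm.

8.68 mm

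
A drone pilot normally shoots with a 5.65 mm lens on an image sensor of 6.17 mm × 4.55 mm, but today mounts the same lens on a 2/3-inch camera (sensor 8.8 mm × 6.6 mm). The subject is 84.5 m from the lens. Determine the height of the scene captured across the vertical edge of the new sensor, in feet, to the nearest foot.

The focal length stays 5.65 mm; the relevant sensor dimension is now h = 6.6 mm. Object distance dₒ = 84.5 m = 84500 mm.
Thin-lens field height W = h·(dₒ − f)/f = 6.6 × (84500 − 5.65)/5.65 ≈ 98701.365 mm = 98701.365/304.8 ft = 323.823 ft.

324 ft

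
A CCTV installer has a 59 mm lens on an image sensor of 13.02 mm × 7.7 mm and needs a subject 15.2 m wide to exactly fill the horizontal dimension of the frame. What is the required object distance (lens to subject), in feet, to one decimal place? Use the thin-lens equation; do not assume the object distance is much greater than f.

W: 15.2 m = 15200 mm.
Magnification m = w/W = dᵢ/dₒ; combined with 1/f = 1/dₒ + 1/dᵢ this gives dₒ = f·(1 + W/w).
dₒ = 59 mm × (1 + 15200/13.02) = 59 × 1168.4347 ≈ 68937.648 mm = 68937.648/304.8 ft = 226.173 ft.

226.2 ft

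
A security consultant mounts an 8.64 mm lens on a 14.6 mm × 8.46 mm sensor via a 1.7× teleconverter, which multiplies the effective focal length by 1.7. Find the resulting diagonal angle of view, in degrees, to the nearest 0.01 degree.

59.75°

Effective focal length f = 8.64 × 1.7 = 14.688 mm.
Sensor diagonal = √(14.6² + 8.46²) = √284.7316 ≈ 16.8740 mm.
α = 2·arctan(16.874 / (2 × 14.688)) = 2·arctan(0.57441) ≈ 59.7473°.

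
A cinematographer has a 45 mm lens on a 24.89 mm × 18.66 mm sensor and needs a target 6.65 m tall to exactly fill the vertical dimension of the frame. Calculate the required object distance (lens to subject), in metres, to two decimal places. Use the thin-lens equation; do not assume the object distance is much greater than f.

W: 6.65 m = 6650 mm.
Magnification m = h/W = dᵢ/dₒ; combined with 1/f = 1/dₒ + 1/dᵢ this gives dₒ = f·(1 + W/h).
dₒ = 45 mm × (1 + 6650/18.66) = 45 × 357.3773 ≈ 16081.977 mm = 16.082 m.

16.08 m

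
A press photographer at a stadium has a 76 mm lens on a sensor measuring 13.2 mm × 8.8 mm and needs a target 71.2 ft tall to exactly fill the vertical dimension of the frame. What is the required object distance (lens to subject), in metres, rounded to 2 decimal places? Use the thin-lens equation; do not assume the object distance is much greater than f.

W: 71.2 ft × 304.8 mm/ft = 21701.76 mm.
Magnification m = h/W = dᵢ/dₒ; combined with 1/f = 1/dₒ + 1/dᵢ this gives dₒ = f·(1 + W/h).
dₒ = 76 mm × (1 + 21701.8/8.8) = 76 × 2467.1090 ≈ 187500.285 mm = 187.5 m.

187.50 m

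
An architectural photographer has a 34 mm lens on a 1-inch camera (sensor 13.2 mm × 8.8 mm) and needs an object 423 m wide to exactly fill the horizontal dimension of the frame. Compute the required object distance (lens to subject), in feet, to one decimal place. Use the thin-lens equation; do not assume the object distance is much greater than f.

W: 423 m = 423000 mm.
Magnification m = w/W = dᵢ/dₒ; combined with 1/f = 1/dₒ + 1/dᵢ this gives dₒ = f·(1 + W/w).
dₒ = 34 mm × (1 + 423000/13.2) = 34 × 32046.4545 ≈ 1089579.455 mm = 1089579.455/304.8 ft = 3574.74 ft.

3574.7 ft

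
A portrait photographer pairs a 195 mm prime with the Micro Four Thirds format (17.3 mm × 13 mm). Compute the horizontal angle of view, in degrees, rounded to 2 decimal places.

5.08°

Angle of view α = 2·arctan(w/2f) with w = 17.3 mm and f = 195 mm.
w/2f = 0.04436; arctan(0.04436) ≈ 2.5399°, so α ≈ 5.0798°.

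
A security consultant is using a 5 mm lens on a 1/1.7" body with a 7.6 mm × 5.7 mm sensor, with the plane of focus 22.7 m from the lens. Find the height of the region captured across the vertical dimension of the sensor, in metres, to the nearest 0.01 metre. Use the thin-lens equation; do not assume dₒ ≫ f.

25.87 m

dₒ: 22.7 m = 22700 mm.
Similar triangles through the lens centre give W/dₒ = h/dᵢ; with 1/f = 1/dₒ + 1/dᵢ this gives W = h·(dₒ − f)/f.
W = 5.7 mm × (22700 − 5) / 5 = 5.7 × 4539.0000 ≈ 25872.300 mm = 25.8723 m.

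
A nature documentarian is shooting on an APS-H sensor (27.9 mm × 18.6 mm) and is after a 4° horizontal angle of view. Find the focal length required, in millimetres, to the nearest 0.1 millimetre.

From α = 2·arctan(w/2f) we get f = w / (2·tan(α/2)).
With w = 27.9 mm and α/2 = 2°, tan(α/2) ≈ 0.03492, so f ≈ 27.9 / 0.06984 ≈ 399.4757 mm.

399.5 mm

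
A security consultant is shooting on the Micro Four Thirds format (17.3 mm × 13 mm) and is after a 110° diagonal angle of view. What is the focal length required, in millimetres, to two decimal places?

Sensor diagonal = √(17.3² + 13²) = √468.2900 ≈ 21.6400 mm.
From α = 2·arctan(d/2f) we get f = d / (2·tan(α/2)).
With d = 21.6400 mm and α/2 = 55°, tan(α/2) ≈ 1.42815, so f ≈ 21.6400 / 2.85630 ≈ 7.5762 mm.

7.58 mm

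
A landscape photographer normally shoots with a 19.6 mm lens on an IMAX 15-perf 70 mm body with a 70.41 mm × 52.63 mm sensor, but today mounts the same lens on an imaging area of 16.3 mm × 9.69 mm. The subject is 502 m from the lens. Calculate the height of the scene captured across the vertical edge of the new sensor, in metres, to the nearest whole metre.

248 m

The focal length stays 19.6 mm; the relevant sensor dimension is now h = 9.69 mm. Object distance dₒ = 502 m = 502000 mm.
Thin-lens field height W = h·(dₒ − f)/f = 9.69 × (502000 − 19.6)/19.6 ≈ 248172.963 mm = 248.173 m.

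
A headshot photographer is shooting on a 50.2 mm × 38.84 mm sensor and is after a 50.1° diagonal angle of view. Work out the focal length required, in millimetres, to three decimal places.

Sensor diagonal = √(50.2² + 38.84²) = √4028.5856 ≈ 63.4711 mm.
From α = 2·arctan(d/2f) we get f = d / (2·tan(α/2)).
With d = 63.4711 mm and α/2 = 25.05°, tan(α/2) ≈ 0.46737, so f ≈ 63.4711 / 0.93474 ≈ 67.9024 mm.

67.902 mm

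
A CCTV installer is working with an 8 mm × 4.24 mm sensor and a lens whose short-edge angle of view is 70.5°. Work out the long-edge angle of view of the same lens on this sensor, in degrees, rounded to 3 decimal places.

106.265°

From the short-edge AOV: f = 4.24 / (2·tan(35.25°)) = 4.24 / 1.41346 ≈ 2.9997 mm.
Long-edge AOV = 2·arctan(8 / (2 × 2.9997)) = 2·arctan(1.33345) ≈ 106.2651°.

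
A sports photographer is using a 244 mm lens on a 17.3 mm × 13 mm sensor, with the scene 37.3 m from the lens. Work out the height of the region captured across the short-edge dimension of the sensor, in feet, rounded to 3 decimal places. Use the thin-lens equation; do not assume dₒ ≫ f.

6.477 ft

dₒ: 37.3 m = 37300 mm.
Similar triangles through the lens centre give W/dₒ = h/dᵢ; with 1/f = 1/dₒ + 1/dᵢ this gives W = h·(dₒ − f)/f.
W = 13 mm × (37300 − 244) / 244 = 13 × 151.8689 ≈ 1974.295 mm = 1974.295/304.8 ft = 6.47735 ft.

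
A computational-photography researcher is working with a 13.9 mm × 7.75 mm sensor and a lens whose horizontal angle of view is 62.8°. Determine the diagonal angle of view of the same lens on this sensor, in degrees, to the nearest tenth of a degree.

From the horizontal AOV: f = 13.9 / (2·tan(31.4°)) = 13.9 / 1.22081 ≈ 11.3859 mm.
Sensor diagonal = √(13.9² + 7.75²) = √253.2725 ≈ 15.9145 mm.
Diagonal AOV = 2·arctan(15.9145 / (2 × 11.3859)) = 2·arctan(0.69887) ≈ 69.8970°.

69.9°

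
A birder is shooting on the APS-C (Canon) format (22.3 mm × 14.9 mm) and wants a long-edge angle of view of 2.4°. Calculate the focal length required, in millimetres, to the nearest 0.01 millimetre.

532.30 mm

From α = 2·arctan(w/2f) we get f = w / (2·tan(α/2)).
With w = 22.3 mm and α/2 = 1.2°, tan(α/2) ≈ 0.02095, so f ≈ 22.3 / 0.04189 ≈ 532.2954 mm.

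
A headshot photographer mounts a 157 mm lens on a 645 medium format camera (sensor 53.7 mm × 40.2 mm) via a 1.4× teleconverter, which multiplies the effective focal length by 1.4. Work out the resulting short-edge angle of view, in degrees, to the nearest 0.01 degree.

Effective focal length f = 157 × 1.4 = 219.8 mm.
α = 2·arctan(40.2 / (2 × 219.8)) = 2·arctan(0.09145) ≈ 10.4500°.

10.45°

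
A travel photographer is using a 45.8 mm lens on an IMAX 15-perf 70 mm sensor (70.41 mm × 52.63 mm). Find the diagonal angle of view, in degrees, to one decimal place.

87.6°

Sensor diagonal = √(70.41² + 52.63²) = √7727.4850 ≈ 87.9061 mm.
Angle of view α = 2·arctan(d/2f) with d = 87.9061 mm and f = 45.8 mm.
d/2f = 0.95967; arctan(0.95967) ≈ 43.8211°, so α ≈ 87.6423°.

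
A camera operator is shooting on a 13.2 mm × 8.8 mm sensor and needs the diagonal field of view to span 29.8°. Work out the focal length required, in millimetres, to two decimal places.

Sensor diagonal = √(13.2² + 8.8²) = √251.6800 ≈ 15.8644 mm.
From α = 2·arctan(d/2f) we get f = d / (2·tan(α/2)).
With d = 15.8644 mm and α/2 = 14.9°, tan(α/2) ≈ 0.26608, so f ≈ 15.8644 / 0.53216 ≈ 29.8114 mm.

29.81 mm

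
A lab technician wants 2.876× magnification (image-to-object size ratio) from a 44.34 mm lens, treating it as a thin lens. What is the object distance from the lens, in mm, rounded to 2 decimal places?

59.76 mm

With m = dᵢ/dₒ and 1/f = 1/dₒ + 1/dᵢ, substituting dᵢ = m·dₒ gives 1/f = (1 + 1/m)/dₒ, hence dₒ = f·(1 + 1/m).
dₒ = 44.34 × (1 + 1/2.876) = 44.34 × 1.34771 ≈ 59.757 mm.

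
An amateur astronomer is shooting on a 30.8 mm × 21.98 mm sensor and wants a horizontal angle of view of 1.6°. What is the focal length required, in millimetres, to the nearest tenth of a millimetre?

From α = 2·arctan(w/2f) we get f = w / (2·tan(α/2)).
With w = 30.8 mm and α/2 = 0.8°, tan(α/2) ≈ 0.01396, so f ≈ 30.8 / 0.02793 ≈ 1102.8721 mm.

1102.9 mm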